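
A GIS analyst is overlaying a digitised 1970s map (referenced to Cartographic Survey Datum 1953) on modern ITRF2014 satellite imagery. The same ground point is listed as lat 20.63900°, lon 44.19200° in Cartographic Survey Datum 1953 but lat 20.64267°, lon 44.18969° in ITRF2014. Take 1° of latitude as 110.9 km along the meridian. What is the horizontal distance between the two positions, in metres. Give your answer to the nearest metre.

472 m

Δφ = 20.64267° − 20.63900° = +0.00367°; Δλ = 44.18969° − 44.19200° = -0.00231°.
ΔN = Δφ × 110900 = 407.0 m; ΔE = Δλ × 110900 × cos(20.63900°) = -0.00231 × 110900 × 0.935820 = -239.7 m.
Distance = √(ΔE² + ΔN²) = √((-239.7)² + 407.0²) = 472.4 m.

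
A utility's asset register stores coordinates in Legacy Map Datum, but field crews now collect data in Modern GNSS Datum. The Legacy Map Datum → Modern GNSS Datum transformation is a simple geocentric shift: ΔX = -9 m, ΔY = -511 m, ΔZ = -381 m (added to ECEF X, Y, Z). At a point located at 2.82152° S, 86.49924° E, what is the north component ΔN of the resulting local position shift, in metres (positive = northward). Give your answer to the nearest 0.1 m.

ΔN = -405.7 m

The local north axis is (−sin φ cos λ, −sin φ sin λ, cos φ), giving ΔN = -0.027 − 25.107 − 380.538 = -405.67 m.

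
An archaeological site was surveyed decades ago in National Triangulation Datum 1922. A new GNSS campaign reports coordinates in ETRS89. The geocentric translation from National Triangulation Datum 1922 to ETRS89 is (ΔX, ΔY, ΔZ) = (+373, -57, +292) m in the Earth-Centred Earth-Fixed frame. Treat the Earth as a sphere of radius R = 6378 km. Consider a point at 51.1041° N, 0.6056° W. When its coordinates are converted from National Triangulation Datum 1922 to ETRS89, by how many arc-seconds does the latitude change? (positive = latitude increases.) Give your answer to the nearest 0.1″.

sin φ = 0.778288, cos φ = 0.627907, sin λ = -0.010570, cos λ = 0.999944.
North component: ΔN = −sin φ cos λ·ΔX − sin φ sin λ·ΔY + cos φ·ΔZ = −(0.778288)(0.999944)(373) − (0.778288)(-0.010570)(-57) + (0.627907)(292) = -107.41 m.
1° of latitude spans πR/180 = 111317 m, so Δφ = -107.41 / 111317 × 3600 = -3.473″.

Δφ = -3.5″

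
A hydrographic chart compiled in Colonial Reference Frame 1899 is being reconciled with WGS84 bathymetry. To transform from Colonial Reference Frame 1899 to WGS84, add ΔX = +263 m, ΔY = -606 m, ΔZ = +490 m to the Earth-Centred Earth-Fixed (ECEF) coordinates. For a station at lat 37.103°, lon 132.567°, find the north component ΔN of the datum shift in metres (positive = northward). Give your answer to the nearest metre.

The local north axis is (−sin φ cos λ, −sin φ sin λ, cos φ), giving ΔN = 107.322 + 269.237 + 390.801 = 767.36 m.

ΔN = 767 m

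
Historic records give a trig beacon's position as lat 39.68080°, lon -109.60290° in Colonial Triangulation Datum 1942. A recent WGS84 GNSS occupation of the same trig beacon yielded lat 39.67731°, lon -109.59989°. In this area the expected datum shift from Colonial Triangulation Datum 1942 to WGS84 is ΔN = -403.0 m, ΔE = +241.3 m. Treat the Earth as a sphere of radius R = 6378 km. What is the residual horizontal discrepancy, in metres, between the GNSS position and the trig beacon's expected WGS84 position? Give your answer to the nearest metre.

22 m

Observed coordinate differences: Δφ = -0.00349°, Δλ = +0.00301°.
Converting to metres (1° lat = 111317 m, cos φ = 0.769614): observed ΔN = -388.5 m, observed ΔE = 257.9 m.
Subtracting the expected shift leaves a residual of -388.5 − (-403.0) = 14.5 m north and 257.9 − (241.3) = 16.6 m east.
Residual distance = √(14.5² + 16.6²) = 22.0 m.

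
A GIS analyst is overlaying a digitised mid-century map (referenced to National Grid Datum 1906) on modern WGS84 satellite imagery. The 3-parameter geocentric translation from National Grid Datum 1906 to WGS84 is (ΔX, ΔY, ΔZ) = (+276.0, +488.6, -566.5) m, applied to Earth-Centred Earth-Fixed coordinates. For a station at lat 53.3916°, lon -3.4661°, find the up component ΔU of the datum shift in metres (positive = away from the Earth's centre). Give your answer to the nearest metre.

At φ = 53.3916°, λ = -3.4661°: sin φ = 0.802730, cos φ = 0.596343, sin λ = -0.060458, cos λ = 0.998171.
ΔU = cos φ cos λ·ΔX + cos φ sin λ·ΔY + sin φ·ΔZ = (0.596343)(0.998171)(276.0) + (0.596343)(-0.060458)(488.6) + (0.802730)(-566.5) = -308.07 m.

ΔU = -308 m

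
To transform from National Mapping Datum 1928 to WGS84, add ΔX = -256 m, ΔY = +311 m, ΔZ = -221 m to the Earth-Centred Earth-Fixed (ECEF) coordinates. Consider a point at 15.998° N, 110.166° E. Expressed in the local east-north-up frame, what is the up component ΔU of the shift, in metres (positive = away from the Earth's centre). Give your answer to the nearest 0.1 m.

The local up (radial) axis is (cos φ cos λ, cos φ sin λ, sin φ), giving ΔU = 84.836 + 280.629 − 60.908 = 304.56 m.

ΔU = 304.6 m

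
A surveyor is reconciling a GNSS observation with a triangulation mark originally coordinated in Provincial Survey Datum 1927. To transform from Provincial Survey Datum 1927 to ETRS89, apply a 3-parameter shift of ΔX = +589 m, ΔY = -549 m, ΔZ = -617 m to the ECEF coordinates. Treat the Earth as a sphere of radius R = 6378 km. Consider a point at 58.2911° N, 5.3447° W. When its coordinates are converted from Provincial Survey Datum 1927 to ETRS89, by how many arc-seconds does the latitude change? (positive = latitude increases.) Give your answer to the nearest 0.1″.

Δφ = -28.0″

sin φ = 0.850729, cos φ = 0.525604, sin λ = -0.093147, cos λ = 0.995652.
North component: ΔN = −sin φ cos λ·ΔX − sin φ sin λ·ΔY + cos φ·ΔZ = −(0.850729)(0.995652)(589) − (0.850729)(-0.093147)(-549) + (0.525604)(-617) = -866.70 m.
1° of latitude spans πR/180 = 111317 m, so Δφ = -866.70 / 111317 × 3600 = -28.029″.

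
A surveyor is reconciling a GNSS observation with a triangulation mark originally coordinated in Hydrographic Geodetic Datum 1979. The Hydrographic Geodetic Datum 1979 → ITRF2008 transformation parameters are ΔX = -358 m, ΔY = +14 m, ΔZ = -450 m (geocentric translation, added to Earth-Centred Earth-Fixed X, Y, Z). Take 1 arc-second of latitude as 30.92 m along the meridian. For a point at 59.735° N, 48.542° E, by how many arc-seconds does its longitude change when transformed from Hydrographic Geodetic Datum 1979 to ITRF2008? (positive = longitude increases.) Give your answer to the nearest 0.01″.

Δλ = 17.81″

sin φ = 0.863704, cos φ = 0.504000, sin λ = 0.749441, cos λ = 0.662071.
East component: ΔE = −sin λ·ΔX + cos λ·ΔY = −(0.749441)(-358) + (0.662071)(14) = 277.57 m.
1° of latitude spans 3600 × 30.92 = 111312 m; at latitude φ, 1° of longitude spans that × cos φ = 56101.3 m, so Δλ = 277.57 / 56101.3 × 3600 = 17.812″.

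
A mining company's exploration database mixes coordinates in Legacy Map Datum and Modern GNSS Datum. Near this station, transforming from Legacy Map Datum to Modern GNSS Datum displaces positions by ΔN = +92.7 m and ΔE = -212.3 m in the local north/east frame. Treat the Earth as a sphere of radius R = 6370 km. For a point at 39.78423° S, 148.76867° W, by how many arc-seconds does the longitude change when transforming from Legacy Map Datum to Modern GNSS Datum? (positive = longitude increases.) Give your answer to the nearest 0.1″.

At latitude -39.78423°, cos φ = 0.768460.
One radian of longitude at latitude φ spans R cos φ, so Δλ = ΔE / (R cos φ) = -212.3 / (6370000 × 0.768460) = -4.3370e-05 rad = -8.946″.

Δλ = -8.9″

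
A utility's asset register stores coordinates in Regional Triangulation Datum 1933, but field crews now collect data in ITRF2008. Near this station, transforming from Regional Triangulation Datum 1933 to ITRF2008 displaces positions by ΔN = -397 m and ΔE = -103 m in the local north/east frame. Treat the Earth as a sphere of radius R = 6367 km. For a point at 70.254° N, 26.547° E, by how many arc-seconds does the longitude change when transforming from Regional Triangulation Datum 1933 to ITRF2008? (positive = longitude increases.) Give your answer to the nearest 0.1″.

At latitude 70.254°, cos φ = 0.337851.
One radian of longitude at latitude φ spans R cos φ, so Δλ = ΔE / (R cos φ) = -103.0 / (6367000 × 0.337851) = -4.7883e-05 rad = -9.876″.

Δλ = -9.9″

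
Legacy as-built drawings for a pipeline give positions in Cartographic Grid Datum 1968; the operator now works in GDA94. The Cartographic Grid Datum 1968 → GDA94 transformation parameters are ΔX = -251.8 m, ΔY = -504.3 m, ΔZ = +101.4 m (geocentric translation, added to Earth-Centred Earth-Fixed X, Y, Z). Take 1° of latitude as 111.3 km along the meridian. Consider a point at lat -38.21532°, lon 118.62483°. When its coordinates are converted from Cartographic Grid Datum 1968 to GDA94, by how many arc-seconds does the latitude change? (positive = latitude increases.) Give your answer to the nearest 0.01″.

sin φ = -0.618618, cos φ = 0.785692, sin λ = 0.877775, cos λ = -0.479072.
North component: ΔN = −sin φ cos λ·ΔX − sin φ sin λ·ΔY + cos φ·ΔZ = −(-0.618618)(-0.479072)(-251.8) − (-0.618618)(0.877775)(-504.3) + (0.785692)(101.4) = -119.55 m.
1° of latitude spans 111300 m, so Δφ = -119.55 / 111300 × 3600 = -3.867″.

Δφ = -3.87″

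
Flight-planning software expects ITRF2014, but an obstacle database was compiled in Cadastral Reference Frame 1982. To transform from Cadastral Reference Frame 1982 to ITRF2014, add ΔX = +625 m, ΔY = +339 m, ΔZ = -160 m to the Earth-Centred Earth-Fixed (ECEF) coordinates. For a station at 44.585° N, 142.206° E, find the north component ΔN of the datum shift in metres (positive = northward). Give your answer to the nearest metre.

ΔN = 87 m

At φ = 44.585°, λ = 142.206°: sin φ = 0.701967, cos φ = 0.712210, sin λ = 0.612824, cos λ = -0.790219.
ΔN = −sin φ cos λ·ΔX − sin φ sin λ·ΔY + cos φ·ΔZ = −(0.701967)(-0.790219)(625) − (0.701967)(0.612824)(339) + (0.712210)(-160) = 86.91 m.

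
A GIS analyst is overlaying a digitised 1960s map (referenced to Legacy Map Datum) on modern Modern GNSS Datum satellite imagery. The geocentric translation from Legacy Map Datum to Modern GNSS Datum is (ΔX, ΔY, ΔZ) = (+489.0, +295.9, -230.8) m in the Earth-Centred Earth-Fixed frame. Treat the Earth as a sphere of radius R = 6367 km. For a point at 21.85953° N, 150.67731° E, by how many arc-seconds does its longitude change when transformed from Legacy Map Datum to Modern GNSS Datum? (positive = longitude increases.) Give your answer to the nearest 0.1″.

sin φ = 0.372332, cos φ = 0.928099, sin λ = 0.489728, cos λ = -0.871875.
East component: ΔE = −sin λ·ΔX + cos λ·ΔY = −(0.489728)(489.0) + (-0.871875)(295.9) = -497.46 m.
1° of latitude spans πR/180 = 111125 m; at latitude φ, 1° of longitude spans that × cos φ = 103135.2 m, so Δλ = -497.46 / 103135.2 × 3600 = -17.364″.

Δλ = -17.4″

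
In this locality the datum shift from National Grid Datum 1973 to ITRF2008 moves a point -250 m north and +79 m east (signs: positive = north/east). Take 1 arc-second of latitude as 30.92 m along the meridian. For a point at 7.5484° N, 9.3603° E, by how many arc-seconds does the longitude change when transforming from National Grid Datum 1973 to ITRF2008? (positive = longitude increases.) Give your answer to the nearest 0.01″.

At latitude 7.5484°, cos φ = 0.991334.
1″ of longitude at this latitude = 30.92 × cos φ = 30.6521 m, so Δλ = 79.0 / 30.6521 = 2.577″.

Δλ = 2.58″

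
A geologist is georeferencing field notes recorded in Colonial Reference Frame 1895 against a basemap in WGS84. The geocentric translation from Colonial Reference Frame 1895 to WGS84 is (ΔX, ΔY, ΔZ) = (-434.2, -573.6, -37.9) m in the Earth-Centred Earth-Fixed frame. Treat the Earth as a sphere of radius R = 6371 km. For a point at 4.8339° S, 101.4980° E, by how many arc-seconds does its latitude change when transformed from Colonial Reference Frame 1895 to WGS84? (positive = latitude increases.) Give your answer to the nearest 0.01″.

sin φ = -0.084267, cos φ = 0.996443, sin λ = 0.979932, cos λ = -0.199334.
North component: ΔN = −sin φ cos λ·ΔX − sin φ sin λ·ΔY + cos φ·ΔZ = −(-0.084267)(-0.199334)(-434.2) − (-0.084267)(0.979932)(-573.6) + (0.996443)(-37.9) = -77.84 m.
1° of latitude spans πR/180 = 111195 m, so Δφ = -77.84 / 111195 × 3600 = -2.520″.

Δφ = -2.52″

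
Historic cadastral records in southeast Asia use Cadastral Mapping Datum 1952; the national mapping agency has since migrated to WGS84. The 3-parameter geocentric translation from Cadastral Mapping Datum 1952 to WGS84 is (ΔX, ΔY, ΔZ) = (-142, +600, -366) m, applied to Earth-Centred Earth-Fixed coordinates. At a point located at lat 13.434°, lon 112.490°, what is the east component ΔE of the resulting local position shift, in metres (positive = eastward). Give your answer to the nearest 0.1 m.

At φ = 13.434°, λ = 112.490°: sin φ = 0.232325, cos φ = 0.972638, sin λ = 0.923946, cos λ = -0.382522.
ΔE = −sin λ·ΔX + cos λ·ΔY = −(0.923946)·(-142) + (-0.382522)·(600) = -98.31 m.

ΔE = -98.3 m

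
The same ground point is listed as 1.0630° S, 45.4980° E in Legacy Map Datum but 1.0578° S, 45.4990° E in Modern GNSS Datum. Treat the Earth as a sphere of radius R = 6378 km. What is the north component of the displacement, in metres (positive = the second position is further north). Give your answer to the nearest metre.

ΔN = 579 m

Δφ = -1.0578° − -1.0630° = +0.0052°; Δλ = 45.4990° − 45.4980° = +0.0010°.
1° along a meridian = πR/180 = 111317 m.
ΔN = Δφ × 111317 = 578.8 m; ΔE = Δλ × 111317 × cos(-1.0630°) = +0.0010 × 111317 × 0.999828 = 111.3 m.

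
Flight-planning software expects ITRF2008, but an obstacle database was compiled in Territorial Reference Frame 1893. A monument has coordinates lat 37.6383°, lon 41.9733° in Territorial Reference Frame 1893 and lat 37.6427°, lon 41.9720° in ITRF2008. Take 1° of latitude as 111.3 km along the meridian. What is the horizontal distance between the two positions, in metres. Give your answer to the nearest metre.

Δφ = 37.6427° − 37.6383° = +0.0044°; Δλ = 41.9720° − 41.9733° = -0.0013°.
ΔN = Δφ × 111300 = 489.7 m; ΔE = Δλ × 111300 × cos(37.6383°) = -0.0013 × 111300 × 0.791882 = -114.6 m.
Distance = √(ΔE² + ΔN²) = √((-114.6)² + 489.7²) = 502.9 m.

503 m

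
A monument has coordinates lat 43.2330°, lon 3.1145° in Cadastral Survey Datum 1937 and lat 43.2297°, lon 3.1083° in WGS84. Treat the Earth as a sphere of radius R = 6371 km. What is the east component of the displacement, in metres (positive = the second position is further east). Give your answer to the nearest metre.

ΔE = -502 m

Δφ = 43.2297° − 43.2330° = -0.0033°; Δλ = 3.1083° − 3.1145° = -0.0062°.
1° along a meridian = πR/180 = 111195 m.
ΔN = Δφ × 111195 = -366.9 m; ΔE = Δλ × 111195 × cos(43.2330°) = -0.0062 × 111195 × 0.728574 = -502.3 m.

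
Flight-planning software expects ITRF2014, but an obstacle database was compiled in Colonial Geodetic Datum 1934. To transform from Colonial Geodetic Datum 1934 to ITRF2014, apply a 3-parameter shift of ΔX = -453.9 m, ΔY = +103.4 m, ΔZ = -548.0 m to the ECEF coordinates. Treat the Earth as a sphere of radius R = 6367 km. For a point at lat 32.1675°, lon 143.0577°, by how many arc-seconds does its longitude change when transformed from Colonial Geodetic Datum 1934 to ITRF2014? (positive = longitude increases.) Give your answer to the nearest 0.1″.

Δλ = 7.3″

sin φ = 0.532396, cos φ = 0.846495, sin λ = 0.601010, cos λ = -0.799241.
East component: ΔE = −sin λ·ΔX + cos λ·ΔY = −(0.601010)(-453.9) + (-0.799241)(103.4) = 190.16 m.
1° of latitude spans πR/180 = 111125 m; at latitude φ, 1° of longitude spans that × cos φ = 94066.9 m, so Δλ = 190.16 / 94066.9 × 3600 = 7.277″.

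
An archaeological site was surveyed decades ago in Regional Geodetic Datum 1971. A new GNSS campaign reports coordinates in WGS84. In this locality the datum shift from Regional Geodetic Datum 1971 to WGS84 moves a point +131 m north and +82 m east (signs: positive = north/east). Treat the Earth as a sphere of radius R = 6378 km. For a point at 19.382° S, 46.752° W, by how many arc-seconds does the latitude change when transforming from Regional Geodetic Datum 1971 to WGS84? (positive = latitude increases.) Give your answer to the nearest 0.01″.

On a sphere of radius R, 1 rad of latitude = R, so Δφ = ΔN / R = 131.0 / 6378000 = 2.0539e-05 rad = 4.237″.

Δφ = 4.24″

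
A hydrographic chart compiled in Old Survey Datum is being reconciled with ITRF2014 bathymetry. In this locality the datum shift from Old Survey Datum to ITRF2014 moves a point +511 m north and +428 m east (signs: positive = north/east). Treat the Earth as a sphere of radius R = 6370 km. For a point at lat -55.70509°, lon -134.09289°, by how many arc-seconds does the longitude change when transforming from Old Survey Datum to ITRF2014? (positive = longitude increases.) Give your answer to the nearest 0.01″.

At latitude -55.70509°, cos φ = 0.563453.
One radian of longitude at latitude φ spans R cos φ, so Δλ = ΔE / (R cos φ) = 428.0 / (6370000 × 0.563453) = 1.1925e-04 rad = 24.596″.

Δλ = 24.60″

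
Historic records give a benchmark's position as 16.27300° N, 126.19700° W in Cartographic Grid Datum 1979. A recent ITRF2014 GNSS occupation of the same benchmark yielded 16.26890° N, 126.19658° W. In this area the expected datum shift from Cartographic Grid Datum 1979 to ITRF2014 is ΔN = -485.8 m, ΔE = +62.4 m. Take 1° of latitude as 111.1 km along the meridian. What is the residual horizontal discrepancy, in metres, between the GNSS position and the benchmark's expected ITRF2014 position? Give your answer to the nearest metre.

35 m

Observed coordinate differences: Δφ = -0.00410°, Δλ = +0.00042°.
Converting to metres (1° lat = 111100 m, cos φ = 0.959937): observed ΔN = -455.5 m, observed ΔE = 44.8 m.
Subtracting the expected shift leaves a residual of -455.5 − (-485.8) = 30.3 m north and 44.8 − (62.4) = -17.6 m east.
Residual distance = √(30.3² + (-17.6)²) = 35.0 m.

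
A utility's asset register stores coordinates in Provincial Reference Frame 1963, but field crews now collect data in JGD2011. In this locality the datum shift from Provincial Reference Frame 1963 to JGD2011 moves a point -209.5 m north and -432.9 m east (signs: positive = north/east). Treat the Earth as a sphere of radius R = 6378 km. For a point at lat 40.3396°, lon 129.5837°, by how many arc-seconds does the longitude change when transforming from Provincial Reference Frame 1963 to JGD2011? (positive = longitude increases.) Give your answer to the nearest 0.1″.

Δλ = -18.4″

At latitude 40.3396°, cos φ = 0.762221.
One radian of longitude at latitude φ spans R cos φ, so Δλ = ΔE / (R cos φ) = -432.9 / (6378000 × 0.762221) = -8.9048e-05 rad = -18.367″.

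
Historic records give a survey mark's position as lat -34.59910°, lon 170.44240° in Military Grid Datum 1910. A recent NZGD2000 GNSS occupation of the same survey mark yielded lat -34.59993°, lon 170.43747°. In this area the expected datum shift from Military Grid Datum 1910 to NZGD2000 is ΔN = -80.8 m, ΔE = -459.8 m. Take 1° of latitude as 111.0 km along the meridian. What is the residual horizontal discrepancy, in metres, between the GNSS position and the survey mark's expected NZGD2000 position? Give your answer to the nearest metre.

15 m

Observed coordinate differences: Δφ = -0.00083°, Δλ = -0.00493°.
Converting to metres (1° lat = 111000 m, cos φ = 0.823145): observed ΔN = -92.1 m, observed ΔE = -450.4 m.
Subtracting the expected shift leaves a residual of -92.1 − (-80.8) = -11.3 m north and -450.4 − (-459.8) = 9.4 m east.
Residual distance = √((-11.3)² + 9.4²) = 14.7 m.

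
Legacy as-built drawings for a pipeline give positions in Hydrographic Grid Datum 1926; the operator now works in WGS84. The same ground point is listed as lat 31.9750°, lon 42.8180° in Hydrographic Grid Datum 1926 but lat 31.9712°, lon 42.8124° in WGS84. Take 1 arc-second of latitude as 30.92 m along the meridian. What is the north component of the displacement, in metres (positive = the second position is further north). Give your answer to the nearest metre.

ΔN = -423 m

Δφ = 31.9712° − 31.9750° = -0.0038°; Δλ = 42.8124° − 42.8180° = -0.0056°.
1° of latitude = 3600 × 30.92 = 111312 m.
ΔN = Δφ × 111312 = -423.0 m; ΔE = Δλ × 111312 × cos(31.9750°) = -0.0056 × 111312 × 0.848279 = -528.8 m.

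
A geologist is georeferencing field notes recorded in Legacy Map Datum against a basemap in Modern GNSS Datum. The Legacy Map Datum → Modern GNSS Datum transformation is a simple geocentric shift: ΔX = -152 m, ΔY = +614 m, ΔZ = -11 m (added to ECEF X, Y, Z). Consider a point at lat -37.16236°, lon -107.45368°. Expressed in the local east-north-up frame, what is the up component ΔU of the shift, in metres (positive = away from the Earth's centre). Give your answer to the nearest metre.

ΔU = -424 m

At φ = -37.16236°, λ = -107.45368°: sin φ = -0.604076, cos φ = 0.796927, sin λ = -0.953960, cos λ = -0.299935.
ΔU = cos φ cos λ·ΔX + cos φ sin λ·ΔY + sin φ·ΔZ = (0.796927)(-0.299935)(-152) + (0.796927)(-0.953960)(614) + (-0.604076)(-11) = -423.81 m.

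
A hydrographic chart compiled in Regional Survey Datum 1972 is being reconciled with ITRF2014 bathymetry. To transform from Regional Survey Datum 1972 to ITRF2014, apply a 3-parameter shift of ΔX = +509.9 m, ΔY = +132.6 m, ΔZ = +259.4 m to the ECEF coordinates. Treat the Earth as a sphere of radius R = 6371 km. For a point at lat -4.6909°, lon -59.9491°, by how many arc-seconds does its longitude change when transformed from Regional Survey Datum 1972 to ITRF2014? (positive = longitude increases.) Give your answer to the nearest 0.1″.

Δλ = 16.5″

sin φ = -0.081780, cos φ = 0.996650, sin λ = -0.865581, cos λ = 0.500769.
East component: ΔE = −sin λ·ΔX + cos λ·ΔY = −(-0.865581)(509.9) + (0.500769)(132.6) = 507.76 m.
1° of latitude spans πR/180 = 111195 m; at latitude φ, 1° of longitude spans that × cos φ = 110822.5 m, so Δλ = 507.76 / 110822.5 × 3600 = 16.494″.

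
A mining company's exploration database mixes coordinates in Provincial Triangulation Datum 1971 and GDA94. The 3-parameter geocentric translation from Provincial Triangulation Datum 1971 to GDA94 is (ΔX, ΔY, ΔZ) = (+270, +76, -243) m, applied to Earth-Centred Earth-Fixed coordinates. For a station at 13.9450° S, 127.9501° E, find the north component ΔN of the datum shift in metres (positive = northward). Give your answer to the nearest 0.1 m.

ΔN = -261.4 m

At φ = -13.9450°, λ = 127.9501°: sin φ = -0.240990, cos φ = 0.970528, sin λ = 0.788547, cos λ = -0.614975.
ΔN = −sin φ cos λ·ΔX − sin φ sin λ·ΔY + cos φ·ΔZ = −(-0.240990)(-0.614975)(270) − (-0.240990)(0.788547)(76) + (0.970528)(-243) = -261.41 m.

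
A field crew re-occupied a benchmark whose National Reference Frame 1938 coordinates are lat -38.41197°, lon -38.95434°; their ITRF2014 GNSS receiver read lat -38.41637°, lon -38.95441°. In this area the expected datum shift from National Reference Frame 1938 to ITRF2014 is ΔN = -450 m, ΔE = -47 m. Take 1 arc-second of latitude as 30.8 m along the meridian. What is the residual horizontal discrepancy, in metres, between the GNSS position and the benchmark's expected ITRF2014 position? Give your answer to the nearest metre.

Observed coordinate differences: Δφ = -0.00440°, Δλ = -0.00007°.
Converting to metres (1° lat = 110880 m, cos φ = 0.783564): observed ΔN = -487.9 m, observed ΔE = -6.1 m.
Subtracting the expected shift leaves a residual of -487.9 − (-450) = -37.9 m north and -6.1 − (-47) = 40.9 m east.
Residual distance = √((-37.9)² + 40.9²) = 55.8 m.

56 m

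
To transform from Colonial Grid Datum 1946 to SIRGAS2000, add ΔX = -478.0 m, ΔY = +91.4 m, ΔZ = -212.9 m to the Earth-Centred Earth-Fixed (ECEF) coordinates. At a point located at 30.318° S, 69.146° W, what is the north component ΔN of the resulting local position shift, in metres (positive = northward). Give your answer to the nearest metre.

At φ = -30.318°, λ = -69.146°: sin φ = -0.504799, cos φ = 0.863237, sin λ = -0.934491, cos λ = 0.355988.
ΔN = −sin φ cos λ·ΔX − sin φ sin λ·ΔY + cos φ·ΔZ = −(-0.504799)(0.355988)(-478.0) − (-0.504799)(-0.934491)(91.4) + (0.863237)(-212.9) = -312.80 m.

ΔN = -313 m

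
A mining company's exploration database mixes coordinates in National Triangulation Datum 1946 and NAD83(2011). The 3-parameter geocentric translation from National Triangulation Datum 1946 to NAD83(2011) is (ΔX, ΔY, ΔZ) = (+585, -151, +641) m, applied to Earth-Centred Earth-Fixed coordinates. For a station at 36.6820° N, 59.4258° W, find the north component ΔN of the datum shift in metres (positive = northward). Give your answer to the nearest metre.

ΔN = 259 m

At φ = 36.6820°, λ = -59.4258°: sin φ = 0.597373, cos φ = 0.801963, sin λ = -0.860971, cos λ = 0.508654.
ΔN = −sin φ cos λ·ΔX − sin φ sin λ·ΔY + cos φ·ΔZ = −(0.597373)(0.508654)(585) − (0.597373)(-0.860971)(-151) + (0.801963)(641) = 258.64 m.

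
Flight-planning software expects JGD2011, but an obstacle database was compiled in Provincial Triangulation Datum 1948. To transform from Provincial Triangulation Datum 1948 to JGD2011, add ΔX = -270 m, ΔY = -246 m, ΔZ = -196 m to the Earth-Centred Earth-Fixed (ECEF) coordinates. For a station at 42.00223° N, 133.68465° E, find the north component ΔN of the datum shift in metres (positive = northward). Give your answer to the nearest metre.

At φ = 42.00223°, λ = 133.68465°: sin φ = 0.669160, cos φ = 0.743119, sin λ = 0.723152, cos λ = -0.690689.
ΔN = −sin φ cos λ·ΔX − sin φ sin λ·ΔY + cos φ·ΔZ = −(0.669160)(-0.690689)(-270) − (0.669160)(0.723152)(-246) + (0.743119)(-196) = -151.40 m.

ΔN = -151 m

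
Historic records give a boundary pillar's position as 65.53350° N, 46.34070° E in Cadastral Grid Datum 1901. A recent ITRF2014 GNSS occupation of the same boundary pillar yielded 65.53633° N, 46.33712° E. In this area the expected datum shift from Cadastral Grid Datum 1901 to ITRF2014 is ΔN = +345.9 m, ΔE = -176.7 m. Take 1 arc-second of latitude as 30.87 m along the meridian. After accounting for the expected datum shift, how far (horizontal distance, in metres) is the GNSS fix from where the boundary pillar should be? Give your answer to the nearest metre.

34 m

Observed coordinate differences: Δφ = +0.00283°, Δλ = -0.00358°.
Converting to metres (1° lat = 111132 m, cos φ = 0.414161): observed ΔN = 314.5 m, observed ΔE = -164.8 m.
Subtracting the expected shift leaves a residual of 314.5 − (345.9) = -31.4 m north and -164.8 − (-176.7) = 11.9 m east.
Residual distance = √((-31.4)² + 11.9²) = 33.6 m.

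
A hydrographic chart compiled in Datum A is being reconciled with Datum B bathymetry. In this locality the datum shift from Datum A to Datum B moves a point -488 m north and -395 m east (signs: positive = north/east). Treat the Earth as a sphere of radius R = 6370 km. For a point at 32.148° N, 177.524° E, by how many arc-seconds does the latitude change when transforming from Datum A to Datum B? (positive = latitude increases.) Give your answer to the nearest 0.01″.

On a sphere of radius R, 1 rad of latitude = R, so Δφ = ΔN / R = -488.0 / 6370000 = -7.6609e-05 rad = -15.802″.

Δφ = -15.80″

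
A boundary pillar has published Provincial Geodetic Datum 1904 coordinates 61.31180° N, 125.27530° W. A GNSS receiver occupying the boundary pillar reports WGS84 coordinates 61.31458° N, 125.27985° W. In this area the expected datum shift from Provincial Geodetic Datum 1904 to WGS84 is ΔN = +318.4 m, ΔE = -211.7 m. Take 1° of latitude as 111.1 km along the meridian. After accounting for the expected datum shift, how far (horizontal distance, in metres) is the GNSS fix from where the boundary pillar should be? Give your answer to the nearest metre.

32 m

Observed coordinate differences: Δφ = +0.00278°, Δλ = -0.00455°.
Converting to metres (1° lat = 111100 m, cos φ = 0.480043): observed ΔN = 308.9 m, observed ΔE = -242.7 m.
Subtracting the expected shift leaves a residual of 308.9 − (318.4) = -9.5 m north and -242.7 − (-211.7) = -31.0 m east.
Residual distance = √((-9.5)² + (-31.0)²) = 32.4 m.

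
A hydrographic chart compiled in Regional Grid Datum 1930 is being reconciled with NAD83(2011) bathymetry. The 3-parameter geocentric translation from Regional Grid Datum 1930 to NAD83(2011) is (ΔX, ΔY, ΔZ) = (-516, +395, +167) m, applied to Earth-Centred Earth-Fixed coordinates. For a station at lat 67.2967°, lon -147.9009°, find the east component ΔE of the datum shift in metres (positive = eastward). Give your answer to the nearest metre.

ΔE = -609 m

The local east axis at (φ, λ) is (−sin λ, cos λ, 0), so ΔE = −sin(-147.9009°)·(-516) + cos(-147.9009°)·395 = -608.81 m.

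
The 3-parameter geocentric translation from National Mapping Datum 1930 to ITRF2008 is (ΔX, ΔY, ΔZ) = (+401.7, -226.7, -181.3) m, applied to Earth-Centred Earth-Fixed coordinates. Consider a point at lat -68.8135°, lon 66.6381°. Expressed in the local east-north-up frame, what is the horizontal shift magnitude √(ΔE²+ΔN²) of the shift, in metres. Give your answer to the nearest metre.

The local east axis at (φ, λ) is (−sin λ, cos λ, 0), so ΔE = −sin(66.6381°)·401.7 + cos(66.6381°)·(-226.7) = -458.66 m.
The local north axis is (−sin φ cos λ, −sin φ sin λ, cos φ), giving ΔN = 148.523 − 194.048 − 65.523 = -111.05 m.
Horizontal magnitude = √(ΔE² + ΔN²) = √((-458.66)² + (-111.05)²) = 471.91 m.

472 m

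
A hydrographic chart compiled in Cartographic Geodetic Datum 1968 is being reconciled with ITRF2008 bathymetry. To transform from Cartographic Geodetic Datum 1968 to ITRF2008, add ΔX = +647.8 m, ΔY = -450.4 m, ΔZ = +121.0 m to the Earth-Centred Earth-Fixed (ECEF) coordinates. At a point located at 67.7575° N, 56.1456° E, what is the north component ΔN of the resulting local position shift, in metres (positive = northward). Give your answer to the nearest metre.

At φ = 67.7575°, λ = 56.1456°: sin φ = 0.925590, cos φ = 0.378527, sin λ = 0.830456, cos λ = 0.557084.
ΔN = −sin φ cos λ·ΔX − sin φ sin λ·ΔY + cos φ·ΔZ = −(0.925590)(0.557084)(647.8) − (0.925590)(0.830456)(-450.4) + (0.378527)(121.0) = 57.98 m.

ΔN = 58 m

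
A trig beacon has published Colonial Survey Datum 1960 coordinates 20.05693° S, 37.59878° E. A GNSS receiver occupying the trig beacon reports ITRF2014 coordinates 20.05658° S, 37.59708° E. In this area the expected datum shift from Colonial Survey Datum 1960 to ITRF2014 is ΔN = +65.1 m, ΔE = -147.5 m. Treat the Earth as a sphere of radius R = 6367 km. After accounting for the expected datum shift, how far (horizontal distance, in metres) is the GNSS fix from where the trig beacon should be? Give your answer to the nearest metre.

Observed coordinate differences: Δφ = +0.00035°, Δλ = -0.00170°.
Converting to metres (1° lat = 111125 m, cos φ = 0.939352): observed ΔN = 38.9 m, observed ΔE = -177.5 m.
Subtracting the expected shift leaves a residual of 38.9 − (65.1) = -26.2 m north and -177.5 − (-147.5) = -30.0 m east.
Residual distance = √((-26.2)² + (-30.0)²) = 39.8 m.

40 m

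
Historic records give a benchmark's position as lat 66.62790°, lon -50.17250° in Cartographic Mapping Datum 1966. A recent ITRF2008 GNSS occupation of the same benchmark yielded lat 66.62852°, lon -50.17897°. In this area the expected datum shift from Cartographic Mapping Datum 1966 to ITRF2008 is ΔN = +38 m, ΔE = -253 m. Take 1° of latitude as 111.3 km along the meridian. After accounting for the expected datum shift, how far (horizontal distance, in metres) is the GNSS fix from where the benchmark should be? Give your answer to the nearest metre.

45 m

Observed coordinate differences: Δφ = +0.00062°, Δλ = -0.00647°.
Converting to metres (1° lat = 111300 m, cos φ = 0.396701): observed ΔN = 69.0 m, observed ΔE = -285.7 m.
Subtracting the expected shift leaves a residual of 69.0 − (38) = 31.0 m north and -285.7 − (-253) = -32.7 m east.
Residual distance = √(31.0² + (-32.7)²) = 45.0 m.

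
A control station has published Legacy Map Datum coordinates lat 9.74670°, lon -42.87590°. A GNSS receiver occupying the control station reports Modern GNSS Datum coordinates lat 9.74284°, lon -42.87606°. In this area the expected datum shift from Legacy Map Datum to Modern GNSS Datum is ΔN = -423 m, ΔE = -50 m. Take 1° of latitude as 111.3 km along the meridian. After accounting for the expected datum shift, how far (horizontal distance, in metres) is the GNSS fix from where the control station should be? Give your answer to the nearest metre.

Observed coordinate differences: Δφ = -0.00386°, Δλ = -0.00016°.
Converting to metres (1° lat = 111300 m, cos φ = 0.985566): observed ΔN = -429.6 m, observed ΔE = -17.6 m.
Subtracting the expected shift leaves a residual of -429.6 − (-423) = -6.6 m north and -17.6 − (-50) = 32.4 m east.
Residual distance = √((-6.6)² + 32.4²) = 33.1 m.

33 m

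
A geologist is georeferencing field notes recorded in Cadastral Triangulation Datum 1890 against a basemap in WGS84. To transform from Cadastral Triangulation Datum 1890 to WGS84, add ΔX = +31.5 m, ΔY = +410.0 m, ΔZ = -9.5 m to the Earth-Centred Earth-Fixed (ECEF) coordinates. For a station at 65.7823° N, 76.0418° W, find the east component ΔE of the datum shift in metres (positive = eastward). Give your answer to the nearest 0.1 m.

The local east axis at (φ, λ) is (−sin λ, cos λ, 0), so ΔE = −sin(-76.0418°)·31.5 + cos(-76.0418°)·410.0 = 129.47 m.

ΔE = 129.5 m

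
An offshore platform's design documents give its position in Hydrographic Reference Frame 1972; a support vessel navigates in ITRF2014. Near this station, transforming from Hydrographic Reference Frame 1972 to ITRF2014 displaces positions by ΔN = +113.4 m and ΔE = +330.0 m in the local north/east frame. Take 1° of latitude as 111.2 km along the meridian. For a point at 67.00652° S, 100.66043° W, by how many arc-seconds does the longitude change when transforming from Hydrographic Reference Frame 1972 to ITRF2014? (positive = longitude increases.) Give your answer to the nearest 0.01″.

Δλ = 27.35″

At latitude -67.00652°, cos φ = 0.390626.
1° of longitude at this latitude = 111.2 × cos φ = 43.44 km, so Δλ = 330.0 / 43437.7 = 0.0075971° = 27.350″.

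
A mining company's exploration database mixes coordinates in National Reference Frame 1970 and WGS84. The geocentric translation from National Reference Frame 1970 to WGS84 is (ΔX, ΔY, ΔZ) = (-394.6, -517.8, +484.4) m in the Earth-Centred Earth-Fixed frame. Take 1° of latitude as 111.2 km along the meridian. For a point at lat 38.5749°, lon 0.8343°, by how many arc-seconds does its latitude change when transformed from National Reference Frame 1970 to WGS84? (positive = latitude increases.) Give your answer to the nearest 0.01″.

sin φ = 0.623537, cos φ = 0.781794, sin λ = 0.014561, cos λ = 0.999894.
North component: ΔN = −sin φ cos λ·ΔX − sin φ sin λ·ΔY + cos φ·ΔZ = −(0.623537)(0.999894)(-394.6) − (0.623537)(0.014561)(-517.8) + (0.781794)(484.4) = 629.42 m.
1° of latitude spans 111200 m, so Δφ = 629.42 / 111200 × 3600 = 20.377″.

Δφ = 20.38″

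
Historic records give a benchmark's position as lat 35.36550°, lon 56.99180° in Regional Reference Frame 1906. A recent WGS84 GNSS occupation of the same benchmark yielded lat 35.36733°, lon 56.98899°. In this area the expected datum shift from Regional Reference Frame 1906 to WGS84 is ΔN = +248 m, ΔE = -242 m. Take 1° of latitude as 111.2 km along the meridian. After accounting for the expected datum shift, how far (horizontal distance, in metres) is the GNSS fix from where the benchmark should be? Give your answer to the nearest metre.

46 m

Observed coordinate differences: Δφ = +0.00183°, Δλ = -0.00281°.
Converting to metres (1° lat = 111200 m, cos φ = 0.815476): observed ΔN = 203.5 m, observed ΔE = -254.8 m.
Subtracting the expected shift leaves a residual of 203.5 − (248) = -44.5 m north and -254.8 − (-242) = -12.8 m east.
Residual distance = √((-44.5)² + (-12.8)²) = 46.3 m.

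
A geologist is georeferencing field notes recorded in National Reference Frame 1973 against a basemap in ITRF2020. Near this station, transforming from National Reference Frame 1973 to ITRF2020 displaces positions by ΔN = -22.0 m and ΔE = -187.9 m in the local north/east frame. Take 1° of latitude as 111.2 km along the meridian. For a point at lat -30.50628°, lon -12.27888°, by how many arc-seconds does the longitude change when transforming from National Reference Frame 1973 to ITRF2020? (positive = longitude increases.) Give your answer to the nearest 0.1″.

Δλ = -7.1″

At latitude -30.50628°, cos φ = 0.861574.
1° of longitude at this latitude = 111.2 × cos φ = 95.81 km, so Δλ = -187.9 / 95807.0 = -0.0019612° = -7.060″.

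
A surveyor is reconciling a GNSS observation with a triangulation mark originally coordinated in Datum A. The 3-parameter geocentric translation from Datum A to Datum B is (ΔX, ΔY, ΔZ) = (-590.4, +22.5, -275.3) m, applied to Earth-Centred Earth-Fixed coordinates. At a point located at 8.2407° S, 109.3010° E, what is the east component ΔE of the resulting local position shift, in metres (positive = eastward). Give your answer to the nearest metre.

The local east axis at (φ, λ) is (−sin λ, cos λ, 0), so ΔE = −sin(109.3010°)·(-590.4) + cos(109.3010°)·22.5 = 549.78 m.

ΔE = 550 m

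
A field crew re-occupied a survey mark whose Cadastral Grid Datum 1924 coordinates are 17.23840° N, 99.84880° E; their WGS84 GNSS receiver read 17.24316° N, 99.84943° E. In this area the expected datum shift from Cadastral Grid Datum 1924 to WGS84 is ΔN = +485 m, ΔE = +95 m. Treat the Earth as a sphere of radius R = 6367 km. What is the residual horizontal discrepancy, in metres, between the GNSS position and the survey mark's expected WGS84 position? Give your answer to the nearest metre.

52 m

Observed coordinate differences: Δφ = +0.00476°, Δλ = +0.00063°.
Converting to metres (1° lat = 111125 m, cos φ = 0.955080): observed ΔN = 529.0 m, observed ΔE = 66.9 m.
Subtracting the expected shift leaves a residual of 529.0 − (485) = 44.0 m north and 66.9 − (95) = -28.1 m east.
Residual distance = √(44.0² + (-28.1)²) = 52.2 m.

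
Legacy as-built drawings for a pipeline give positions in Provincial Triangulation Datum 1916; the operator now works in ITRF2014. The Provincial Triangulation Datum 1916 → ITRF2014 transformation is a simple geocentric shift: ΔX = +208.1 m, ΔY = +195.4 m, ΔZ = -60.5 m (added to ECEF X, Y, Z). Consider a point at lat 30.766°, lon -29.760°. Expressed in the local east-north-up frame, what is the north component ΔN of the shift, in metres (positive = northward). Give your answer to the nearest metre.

ΔN = -95 m

The local north axis is (−sin φ cos λ, −sin φ sin λ, cos φ), giving ΔN = -92.411 + 49.614 − 51.985 = -94.78 m.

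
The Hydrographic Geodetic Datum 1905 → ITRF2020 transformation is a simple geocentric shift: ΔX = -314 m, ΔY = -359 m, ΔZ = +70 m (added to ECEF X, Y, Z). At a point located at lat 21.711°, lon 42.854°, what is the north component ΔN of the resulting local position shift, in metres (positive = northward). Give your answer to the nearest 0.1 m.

The local north axis is (−sin φ cos λ, −sin φ sin λ, cos φ), giving ΔN = 85.153 + 90.324 + 65.034 = 240.51 m.

ΔN = 240.5 m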